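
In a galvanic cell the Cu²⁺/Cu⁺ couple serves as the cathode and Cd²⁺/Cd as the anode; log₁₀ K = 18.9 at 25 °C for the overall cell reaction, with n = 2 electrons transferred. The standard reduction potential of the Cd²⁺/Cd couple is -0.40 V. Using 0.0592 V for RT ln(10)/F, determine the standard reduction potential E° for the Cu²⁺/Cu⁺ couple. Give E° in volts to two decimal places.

+0.16 V

E°cell = (0.0592/n)·log K = (0.0592/2)(18.9) = +0.559 V.
Since Cu²⁺/Cu⁺ is the cathode and Cd²⁺/Cd the anode, E°cell = E°(Cu²⁺/Cu⁺) − E°(Cd²⁺/Cd).
So E°(Cu²⁺/Cu⁺) = E°cell + E°(Cd²⁺/Cd) = +0.559 + (-0.40) = +0.16 V.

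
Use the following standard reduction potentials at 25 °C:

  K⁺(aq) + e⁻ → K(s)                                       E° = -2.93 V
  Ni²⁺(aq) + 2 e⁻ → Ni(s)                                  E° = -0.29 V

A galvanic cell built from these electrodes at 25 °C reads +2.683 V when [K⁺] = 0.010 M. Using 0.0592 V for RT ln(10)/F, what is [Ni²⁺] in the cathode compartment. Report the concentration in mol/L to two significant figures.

0.0028 M

Ni²⁺/Ni is the cathode, K⁺/K the anode: E°cell = +2.64 V, n = 2.
Overall reaction: Ni²⁺(aq) + 2 K(s) → Ni(s) + 2 K⁺(aq); Q = [K⁺]^2/[Ni²⁺]^1.
From E = E° − (0.0592/n) log Q: log Q = (E° − E)·n/0.0592 = (+2.64 − (+2.683))·2/0.0592 = -1.4527.
So 1·log[Ni²⁺] = 2·log(0.01) − log Q = -4.0000 − (-1.4527) = -2.5473; [Ni²⁺] = 10^(-2.5473) ≈ 0.0028 M.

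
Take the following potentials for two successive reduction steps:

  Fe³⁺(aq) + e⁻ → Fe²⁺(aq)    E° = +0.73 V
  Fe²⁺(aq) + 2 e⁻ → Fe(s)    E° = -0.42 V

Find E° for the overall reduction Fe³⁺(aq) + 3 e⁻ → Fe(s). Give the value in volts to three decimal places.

Standard free energies of sequential steps add: ΔG°₃ = ΔG°₁ + ΔG°₂, so n₃E°₃ = n₁E°₁ + n₂E°₂.
E°₃ = (1×+0.73 + 2×-0.42) / 3 = (-0.110) / 3 = -0.037 V.

-0.037 V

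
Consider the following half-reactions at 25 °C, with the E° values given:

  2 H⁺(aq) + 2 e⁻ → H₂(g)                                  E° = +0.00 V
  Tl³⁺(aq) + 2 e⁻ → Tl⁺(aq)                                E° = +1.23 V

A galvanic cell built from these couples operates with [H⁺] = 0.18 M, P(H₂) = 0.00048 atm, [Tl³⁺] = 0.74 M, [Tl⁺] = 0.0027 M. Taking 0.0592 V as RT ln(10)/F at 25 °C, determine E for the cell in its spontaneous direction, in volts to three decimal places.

+1.248 V

Tl³⁺/Tl⁺ is the cathode (higher E°), H⁺/H₂ the anode: E°cell = +1.23 − (+0.00) = +1.23 V, n = 2.
Overall: Tl³⁺(aq) + H₂(g) → Tl⁺(aq) + 2 H⁺(aq)
Q = [Tl⁺]·[H⁺]^2 / ([Tl³⁺]·P(H₂)); log Q = -0.609.
E = E° − (0.0592/n) log Q = +1.23 − (0.0592/2)(-0.609) = +1.248 V.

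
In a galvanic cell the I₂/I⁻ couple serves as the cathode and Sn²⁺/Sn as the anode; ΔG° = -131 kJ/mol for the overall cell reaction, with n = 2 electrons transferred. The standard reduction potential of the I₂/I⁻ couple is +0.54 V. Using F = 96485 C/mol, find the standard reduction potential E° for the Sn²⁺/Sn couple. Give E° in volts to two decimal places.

E°cell = −ΔG°/(nF) = −(-131×10³)/((2)(96485)) = +0.679 V.
Since I₂/I⁻ is the cathode and Sn²⁺/Sn the anode, E°cell = E°(I₂/I⁻) − E°(Sn²⁺/Sn).
So E°(Sn²⁺/Sn) = E°(I₂/I⁻) − E°cell = (+0.54) − (+0.679) = -0.14 V.

-0.14 V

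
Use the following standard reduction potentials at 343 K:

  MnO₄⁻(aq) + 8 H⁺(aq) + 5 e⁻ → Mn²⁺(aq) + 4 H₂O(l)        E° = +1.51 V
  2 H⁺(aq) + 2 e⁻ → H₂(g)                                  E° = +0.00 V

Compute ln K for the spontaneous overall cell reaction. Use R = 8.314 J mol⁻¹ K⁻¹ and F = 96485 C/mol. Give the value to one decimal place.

510.9

Cathode: MnO₄⁻/Mn²⁺; anode: H⁺/H₂. E°cell = (+1.51) − (+0.00) = +1.51 V, with n = 10.
ΔG° = −nFE° = −RT ln K, so ln K = nFE°/(RT) = (10)(96485)(+1.51) / ((8.314)(343)) = 510.896.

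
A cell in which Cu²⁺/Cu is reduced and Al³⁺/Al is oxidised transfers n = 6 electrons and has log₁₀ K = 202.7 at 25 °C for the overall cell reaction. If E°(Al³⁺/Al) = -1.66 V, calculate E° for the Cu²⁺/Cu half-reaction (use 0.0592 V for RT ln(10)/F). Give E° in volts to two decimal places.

+0.34 V

E°cell = (0.0592/n)·log K = (0.0592/6)(202.7) = +2.000 V.
Since Cu²⁺/Cu is the cathode and Al³⁺/Al the anode, E°cell = E°(Cu²⁺/Cu) − E°(Al³⁺/Al).
So E°(Cu²⁺/Cu) = E°cell + E°(Al³⁺/Al) = +2.000 + (-1.66) = +0.34 V.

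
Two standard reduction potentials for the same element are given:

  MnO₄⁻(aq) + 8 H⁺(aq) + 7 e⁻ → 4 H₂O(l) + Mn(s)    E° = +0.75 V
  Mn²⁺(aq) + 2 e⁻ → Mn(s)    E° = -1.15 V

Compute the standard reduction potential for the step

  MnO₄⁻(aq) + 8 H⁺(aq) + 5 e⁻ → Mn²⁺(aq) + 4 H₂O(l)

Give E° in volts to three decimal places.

Sequential free energies add, so n₃E°₃ = n₁E°₁ + n₂E°₂.
With n₃ = 7, and the known step contributing 2×(-1.15) V, the unknown satisfies 5·E° = 7×(+0.75) − 2×(-1.15) = +7.550.
E° = +7.550 / 5 = +1.510 V.

+1.510 V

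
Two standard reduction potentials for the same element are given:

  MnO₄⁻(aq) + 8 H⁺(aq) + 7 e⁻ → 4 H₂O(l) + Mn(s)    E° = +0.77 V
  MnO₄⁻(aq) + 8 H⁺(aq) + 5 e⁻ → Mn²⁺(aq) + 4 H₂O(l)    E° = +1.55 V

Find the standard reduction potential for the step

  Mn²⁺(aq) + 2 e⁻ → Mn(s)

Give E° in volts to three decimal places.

Sequential free energies add, so n₃E°₃ = n₁E°₁ + n₂E°₂.
With n₃ = 7, and the known step contributing 5×(+1.55) V, the unknown satisfies 2·E° = 7×(+0.77) − 5×(+1.55) = -2.360.
E° = -2.360 / 2 = -1.180 V.

-1.180 V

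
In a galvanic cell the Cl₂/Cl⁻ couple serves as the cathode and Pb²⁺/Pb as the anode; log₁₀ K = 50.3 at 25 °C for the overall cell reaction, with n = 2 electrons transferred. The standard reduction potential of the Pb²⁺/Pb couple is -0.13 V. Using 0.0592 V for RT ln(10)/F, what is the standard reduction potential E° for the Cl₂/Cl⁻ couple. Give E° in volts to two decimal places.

+1.36 V

E°cell = (0.0592/n)·log K = (0.0592/2)(50.3) = +1.489 V.
Since Cl₂/Cl⁻ is the cathode and Pb²⁺/Pb the anode, E°cell = E°(Cl₂/Cl⁻) − E°(Pb²⁺/Pb).
So E°(Cl₂/Cl⁻) = E°cell + E°(Pb²⁺/Pb) = +1.489 + (-0.13) = +1.36 V.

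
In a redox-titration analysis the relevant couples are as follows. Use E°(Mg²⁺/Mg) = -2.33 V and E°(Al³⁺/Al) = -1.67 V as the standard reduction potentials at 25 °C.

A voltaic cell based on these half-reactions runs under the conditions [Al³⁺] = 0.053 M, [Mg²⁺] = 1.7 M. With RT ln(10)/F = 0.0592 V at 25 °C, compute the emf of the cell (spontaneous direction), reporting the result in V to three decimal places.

Al³⁺/Al is the cathode (higher E°), Mg²⁺/Mg the anode: E°cell = -1.67 − (-2.33) = +0.66 V, n = 6.
Overall: 2 Al³⁺(aq) + 3 Mg(s) → 2 Al(s) + 3 Mg²⁺(aq)
Q = [Mg²⁺]^3 / ([Al³⁺]^2); log Q = 3.243.
E = E° − (0.0592/n) log Q = +0.66 − (0.0592/6)(3.243) = +0.628 V.

+0.628 V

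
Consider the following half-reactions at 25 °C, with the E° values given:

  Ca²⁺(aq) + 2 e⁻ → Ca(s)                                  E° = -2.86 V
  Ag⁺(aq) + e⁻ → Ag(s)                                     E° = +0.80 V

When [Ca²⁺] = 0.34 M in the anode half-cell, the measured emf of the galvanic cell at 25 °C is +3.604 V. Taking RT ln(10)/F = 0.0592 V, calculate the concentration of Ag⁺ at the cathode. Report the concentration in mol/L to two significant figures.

Ag⁺/Ag is the cathode, Ca²⁺/Ca the anode: E°cell = +3.66 V, n = 2.
Overall reaction: 2 Ag⁺(aq) + Ca(s) → 2 Ag(s) + Ca²⁺(aq); Q = [Ca²⁺]^1/[Ag⁺]^2.
From E = E° − (0.0592/n) log Q: log Q = (E° − E)·n/0.0592 = (+3.66 − (+3.604))·2/0.0592 = 1.8919.
So 2·log[Ag⁺] = 1·log(0.34) − log Q = -0.4685 − (1.8919) = -2.3604; log[Ag⁺] = -2.3604 / 2 = -1.1802; [Ag⁺] = 10^(-1.1802) ≈ 0.066 M.

0.066 M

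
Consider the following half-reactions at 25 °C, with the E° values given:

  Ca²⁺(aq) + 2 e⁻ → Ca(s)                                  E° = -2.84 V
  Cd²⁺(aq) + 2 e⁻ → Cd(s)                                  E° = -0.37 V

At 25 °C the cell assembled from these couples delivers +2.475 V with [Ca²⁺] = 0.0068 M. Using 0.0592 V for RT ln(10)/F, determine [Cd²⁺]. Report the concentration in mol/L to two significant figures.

0.010 M

Cd²⁺/Cd is the cathode, Ca²⁺/Ca the anode: E°cell = +2.47 V, n = 2.
Overall reaction: Cd²⁺(aq) + Ca(s) → Cd(s) + Ca²⁺(aq); Q = [Ca²⁺]^1/[Cd²⁺]^1.
From E = E° − (0.0592/n) log Q: log Q = (E° − E)·n/0.0592 = (+2.47 − (+2.475))·2/0.0592 = -0.1689.
So 1·log[Cd²⁺] = 1·log(0.0068) − log Q = -2.1675 − (-0.1689) = -1.9986; [Cd²⁺] = 10^(-1.9986) ≈ 0.010 M.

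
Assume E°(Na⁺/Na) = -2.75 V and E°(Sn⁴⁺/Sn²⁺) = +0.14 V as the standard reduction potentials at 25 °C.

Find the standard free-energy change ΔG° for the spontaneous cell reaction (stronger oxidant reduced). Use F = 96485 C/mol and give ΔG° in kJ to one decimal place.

Sn⁴⁺/Sn²⁺ (E° = +0.14 V) is the cathode; Na⁺/Na (E° = -2.75 V) is the anode, so E°cell = +2.89 V.
Balancing electrons gives n = 2 (lcm of 2 and 1).
ΔG° = −nFE° = −(2)(96485)(+2.89) = -557,683 J = -557.7 kJ.

-557.7 kJ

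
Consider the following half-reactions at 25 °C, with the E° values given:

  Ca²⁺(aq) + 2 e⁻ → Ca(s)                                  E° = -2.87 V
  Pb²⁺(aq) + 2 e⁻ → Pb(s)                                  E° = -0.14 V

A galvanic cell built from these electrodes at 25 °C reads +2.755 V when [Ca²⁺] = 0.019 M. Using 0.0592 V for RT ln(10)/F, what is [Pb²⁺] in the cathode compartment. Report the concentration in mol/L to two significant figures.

0.13 M

Pb²⁺/Pb is the cathode, Ca²⁺/Ca the anode: E°cell = +2.73 V, n = 2.
Overall reaction: Pb²⁺(aq) + Ca(s) → Pb(s) + Ca²⁺(aq); Q = [Ca²⁺]^1/[Pb²⁺]^1.
From E = E° − (0.0592/n) log Q: log Q = (E° − E)·n/0.0592 = (+2.73 − (+2.755))·2/0.0592 = -0.8446.
So 1·log[Pb²⁺] = 1·log(0.019) − log Q = -1.7212 − (-0.8446) = -0.8766; [Pb²⁺] = 10^(-0.8766) ≈ 0.13 M.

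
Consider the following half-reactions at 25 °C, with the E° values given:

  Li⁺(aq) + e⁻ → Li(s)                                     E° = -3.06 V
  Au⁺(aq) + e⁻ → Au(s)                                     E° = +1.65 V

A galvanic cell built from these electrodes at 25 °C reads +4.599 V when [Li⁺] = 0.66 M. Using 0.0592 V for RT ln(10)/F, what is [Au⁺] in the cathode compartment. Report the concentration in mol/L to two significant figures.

0.0088 M

Au⁺/Au is the cathode, Li⁺/Li the anode: E°cell = +4.71 V, n = 1.
Overall reaction: Au⁺(aq) + Li(s) → Au(s) + Li⁺(aq); Q = [Li⁺]^1/[Au⁺]^1.
From E = E° − (0.0592/n) log Q: log Q = (E° − E)·n/0.0592 = (+4.71 − (+4.599))·1/0.0592 = 1.8750.
So 1·log[Au⁺] = 1·log(0.66) − log Q = -0.1805 − (1.8750) = -2.0555; [Au⁺] = 10^(-2.0555) ≈ 0.0088 M.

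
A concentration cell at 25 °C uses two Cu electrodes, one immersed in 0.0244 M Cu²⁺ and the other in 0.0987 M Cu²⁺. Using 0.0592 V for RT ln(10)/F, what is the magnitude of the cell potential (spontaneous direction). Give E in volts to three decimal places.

+0.018 V

For a concentration cell E°cell = 0. The 0.0987 M side is the cathode (reduction is favoured where [Cu²⁺] is higher).
With n = 2, E = −(0.0592/2) log([Cu²⁺]ₐₙ/[Cu²⁺]꜀ₐₜ) = −(0.0592/2) log(0.0244/0.0987) = −(0.0592/2)(-0.607) = +0.018 V.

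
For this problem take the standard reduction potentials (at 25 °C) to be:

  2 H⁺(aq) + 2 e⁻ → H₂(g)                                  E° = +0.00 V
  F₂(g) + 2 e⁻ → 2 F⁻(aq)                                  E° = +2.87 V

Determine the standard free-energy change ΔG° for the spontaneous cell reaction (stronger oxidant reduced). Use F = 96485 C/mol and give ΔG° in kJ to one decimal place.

F₂/F⁻ (E° = +2.87 V) is the cathode; H⁺/H₂ (E° = +0.00 V) is the anode, so E°cell = +2.87 V.
Balancing electrons gives n = 2 (lcm of 2 and 2).
ΔG° = −nFE° = −(2)(96485)(+2.87) = -553,824 J = -553.8 kJ.

-553.8 kJ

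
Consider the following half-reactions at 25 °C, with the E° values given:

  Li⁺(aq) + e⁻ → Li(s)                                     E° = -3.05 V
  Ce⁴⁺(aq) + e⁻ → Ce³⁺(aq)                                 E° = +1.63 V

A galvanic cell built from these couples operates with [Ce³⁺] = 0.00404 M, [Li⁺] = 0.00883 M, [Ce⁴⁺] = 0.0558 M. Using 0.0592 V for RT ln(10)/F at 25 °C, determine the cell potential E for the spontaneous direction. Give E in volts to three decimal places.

Ce⁴⁺/Ce³⁺ is the cathode (higher E°), Li⁺/Li the anode: E°cell = +1.63 − (-3.05) = +4.68 V, n = 1.
Overall: Ce⁴⁺(aq) + Li(s) → Ce³⁺(aq) + Li⁺(aq)
Q = [Ce³⁺]·[Li⁺] / ([Ce⁴⁺]); log Q = -3.194.
E = E° − (0.0592/n) log Q = +4.68 − (0.0592/1)(-3.194) = +4.869 V.

+4.869 V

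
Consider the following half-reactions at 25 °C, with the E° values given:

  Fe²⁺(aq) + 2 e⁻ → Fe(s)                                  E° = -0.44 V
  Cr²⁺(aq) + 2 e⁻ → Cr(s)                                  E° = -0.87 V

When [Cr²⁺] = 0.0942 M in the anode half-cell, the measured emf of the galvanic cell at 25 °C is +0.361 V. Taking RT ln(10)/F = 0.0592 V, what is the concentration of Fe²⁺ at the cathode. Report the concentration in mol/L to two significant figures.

0.00044 M

Fe²⁺/Fe is the cathode, Cr²⁺/Cr the anode: E°cell = +0.43 V, n = 2.
Overall reaction: Fe²⁺(aq) + Cr(s) → Fe(s) + Cr²⁺(aq); Q = [Cr²⁺]^1/[Fe²⁺]^1.
From E = E° − (0.0592/n) log Q: log Q = (E° − E)·n/0.0592 = (+0.43 − (+0.361))·2/0.0592 = 2.3311.
So 1·log[Fe²⁺] = 1·log(0.0942) − log Q = -1.0259 − (2.3311) = -3.3570; [Fe²⁺] = 10^(-3.3570) ≈ 0.00044 M.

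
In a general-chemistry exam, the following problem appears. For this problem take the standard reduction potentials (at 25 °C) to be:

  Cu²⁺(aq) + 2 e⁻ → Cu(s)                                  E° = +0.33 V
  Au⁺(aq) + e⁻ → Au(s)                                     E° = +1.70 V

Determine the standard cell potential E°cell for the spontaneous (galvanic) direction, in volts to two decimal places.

+1.37 V

The Au⁺/Au couple has the higher reduction potential, so it is the cathode; Cu²⁺/Cu is oxidised at the anode.
E°cell = E°(cathode) − E°(anode) = (+1.70) − (+0.33) = +1.37 V.
Since E°cell > 0, the reaction is spontaneous under standard conditions.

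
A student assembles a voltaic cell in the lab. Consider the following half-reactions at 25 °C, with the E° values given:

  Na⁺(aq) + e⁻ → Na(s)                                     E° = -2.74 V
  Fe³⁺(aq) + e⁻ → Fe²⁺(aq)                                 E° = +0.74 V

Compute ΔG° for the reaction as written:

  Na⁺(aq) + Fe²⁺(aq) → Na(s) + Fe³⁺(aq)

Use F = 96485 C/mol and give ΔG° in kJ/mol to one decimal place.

As written, Na⁺/Na is reduced (cathode) and Fe³⁺/Fe²⁺ is oxidised (anode), so E°cell = (-2.74) − (+0.74) = -3.48 V.
Balancing electrons gives n = 1.
ΔG° = −nFE° = −(1)(96485)(-3.48) = 335,768 J = +335.8 kJ/mol.

+335.8 kJ/mol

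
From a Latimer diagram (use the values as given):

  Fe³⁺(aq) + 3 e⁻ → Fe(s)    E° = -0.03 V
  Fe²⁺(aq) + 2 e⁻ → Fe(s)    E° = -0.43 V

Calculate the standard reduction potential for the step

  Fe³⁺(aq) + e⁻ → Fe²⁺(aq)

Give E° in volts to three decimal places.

Sequential free energies add, so n₃E°₃ = n₁E°₁ + n₂E°₂.
With n₃ = 3, and the known step contributing 2×(-0.43) V, the unknown satisfies 1·E° = 3×(-0.03) − 2×(-0.43) = +0.770.
E° = +0.770 / 1 = +0.770 V.

+0.770 V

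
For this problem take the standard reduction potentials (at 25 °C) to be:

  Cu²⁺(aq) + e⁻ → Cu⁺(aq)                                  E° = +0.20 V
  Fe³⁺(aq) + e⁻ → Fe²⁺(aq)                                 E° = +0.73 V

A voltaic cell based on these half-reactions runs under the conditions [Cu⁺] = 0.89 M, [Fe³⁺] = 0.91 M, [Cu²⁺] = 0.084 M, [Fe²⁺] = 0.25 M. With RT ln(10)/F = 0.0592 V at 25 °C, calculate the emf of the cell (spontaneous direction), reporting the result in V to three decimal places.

+0.624 V

Fe³⁺/Fe²⁺ is the cathode (higher E°), Cu²⁺/Cu⁺ the anode: E°cell = +0.73 − (+0.20) = +0.53 V, n = 1.
Overall: Fe³⁺(aq) + Cu⁺(aq) → Fe²⁺(aq) + Cu²⁺(aq)
Q = [Fe²⁺]·[Cu²⁺] / ([Fe³⁺]·[Cu⁺]); log Q = -1.586.
E = E° − (0.0592/n) log Q = +0.53 − (0.0592/1)(-1.586) = +0.624 V.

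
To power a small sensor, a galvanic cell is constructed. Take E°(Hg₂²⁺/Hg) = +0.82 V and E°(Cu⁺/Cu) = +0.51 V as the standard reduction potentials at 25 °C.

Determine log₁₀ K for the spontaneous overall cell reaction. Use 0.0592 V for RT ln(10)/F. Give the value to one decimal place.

10.5

Cathode: Hg₂²⁺/Hg; anode: Cu⁺/Cu. E°cell = +0.31 V, n = 2.
log K = nE°cell / 0.0592 = (2)(+0.31) / 0.0592 = 10.5.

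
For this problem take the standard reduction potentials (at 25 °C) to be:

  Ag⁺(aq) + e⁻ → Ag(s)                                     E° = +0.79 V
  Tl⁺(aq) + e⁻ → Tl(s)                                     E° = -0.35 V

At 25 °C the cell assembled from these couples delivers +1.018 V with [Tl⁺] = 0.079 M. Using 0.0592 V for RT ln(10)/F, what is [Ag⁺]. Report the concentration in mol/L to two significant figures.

0.00069 M

Ag⁺/Ag is the cathode, Tl⁺/Tl the anode: E°cell = +1.14 V, n = 1.
Overall reaction: Ag⁺(aq) + Tl(s) → Ag(s) + Tl⁺(aq); Q = [Tl⁺]^1/[Ag⁺]^1.
From E = E° − (0.0592/n) log Q: log Q = (E° − E)·n/0.0592 = (+1.14 − (+1.018))·1/0.0592 = 2.0608.
So 1·log[Ag⁺] = 1·log(0.079) − log Q = -1.1024 − (2.0608) = -3.1632; [Ag⁺] = 10^(-3.1632) ≈ 0.00069 M.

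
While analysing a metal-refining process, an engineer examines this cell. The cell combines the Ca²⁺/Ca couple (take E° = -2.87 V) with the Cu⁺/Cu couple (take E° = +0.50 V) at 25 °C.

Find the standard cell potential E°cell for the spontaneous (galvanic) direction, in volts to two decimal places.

The Cu⁺/Cu couple has the higher reduction potential, so it is the cathode; Ca²⁺/Ca is oxidised at the anode.
E°cell = E°(cathode) − E°(anode) = (+0.50) − (-2.87) = +3.37 V.

+3.37 V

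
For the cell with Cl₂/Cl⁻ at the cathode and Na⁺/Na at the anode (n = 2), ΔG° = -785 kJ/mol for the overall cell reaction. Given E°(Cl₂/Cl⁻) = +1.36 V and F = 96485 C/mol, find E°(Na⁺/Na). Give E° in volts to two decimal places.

-2.71 V

E°cell = −ΔG°/(nF) = −(-785×10³)/((2)(96485)) = +4.068 V.
Since Cl₂/Cl⁻ is the cathode and Na⁺/Na the anode, E°cell = E°(Cl₂/Cl⁻) − E°(Na⁺/Na).
So E°(Na⁺/Na) = E°(Cl₂/Cl⁻) − E°cell = (+1.36) − (+4.068) = -2.71 V.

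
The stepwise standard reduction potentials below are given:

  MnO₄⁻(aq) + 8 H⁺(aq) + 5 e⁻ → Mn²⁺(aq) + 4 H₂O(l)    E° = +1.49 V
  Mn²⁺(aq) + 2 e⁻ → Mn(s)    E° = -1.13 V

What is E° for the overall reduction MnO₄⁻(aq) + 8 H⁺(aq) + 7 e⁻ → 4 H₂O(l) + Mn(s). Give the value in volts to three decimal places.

+0.741 V

Standard free energies of sequential steps add: ΔG°₃ = ΔG°₁ + ΔG°₂, so n₃E°₃ = n₁E°₁ + n₂E°₂.
E°₃ = (5×+1.49 + 2×-1.13) / 7 = (+5.190) / 7 = +0.741 V.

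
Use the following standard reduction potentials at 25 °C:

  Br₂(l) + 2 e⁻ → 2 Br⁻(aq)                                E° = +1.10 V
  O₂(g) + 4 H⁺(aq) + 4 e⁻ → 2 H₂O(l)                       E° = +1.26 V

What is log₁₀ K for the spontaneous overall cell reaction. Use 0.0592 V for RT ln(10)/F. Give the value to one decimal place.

10.8

Cathode: O₂/H₂O; anode: Br₂/Br⁻. E°cell = +0.16 V, n = 4.
log K = nE°cell / 0.0592 = (4)(+0.16) / 0.0592 = 10.8.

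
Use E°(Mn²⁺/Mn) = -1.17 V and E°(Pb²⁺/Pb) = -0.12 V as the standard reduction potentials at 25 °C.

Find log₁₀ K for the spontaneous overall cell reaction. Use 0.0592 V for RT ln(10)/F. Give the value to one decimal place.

35.5

Cathode: Pb²⁺/Pb; anode: Mn²⁺/Mn. E°cell = +1.05 V, n = 2.
log K = nE°cell / 0.0592 = (2)(+1.05) / 0.0592 = 35.5.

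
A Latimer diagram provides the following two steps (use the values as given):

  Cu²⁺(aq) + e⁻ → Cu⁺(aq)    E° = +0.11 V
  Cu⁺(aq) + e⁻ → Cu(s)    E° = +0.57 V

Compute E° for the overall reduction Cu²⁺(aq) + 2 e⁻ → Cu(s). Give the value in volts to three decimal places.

Since ΔG° = −nFE° is additive over sequential reductions, n₃E°₃ = n₁E°₁ + n₂E°₂.
E°₃ = (1×+0.11 + 1×+0.57) / 2 = (+0.680) / 2 = +0.340 V.

+0.340 V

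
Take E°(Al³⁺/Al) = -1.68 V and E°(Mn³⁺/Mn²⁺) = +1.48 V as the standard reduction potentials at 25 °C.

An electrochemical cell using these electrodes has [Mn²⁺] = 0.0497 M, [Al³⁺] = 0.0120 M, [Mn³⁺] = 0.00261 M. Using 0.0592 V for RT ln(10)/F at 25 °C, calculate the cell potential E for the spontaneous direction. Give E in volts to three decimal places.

Mn³⁺/Mn²⁺ is the cathode (higher E°), Al³⁺/Al the anode: E°cell = +1.48 − (-1.68) = +3.16 V, n = 3.
Overall: 3 Mn³⁺(aq) + Al(s) → 3 Mn²⁺(aq) + Al³⁺(aq)
Q = [Mn²⁺]^3·[Al³⁺] / ([Mn³⁺]^3); log Q = 1.918.
E = E° − (0.0592/n) log Q = +3.16 − (0.0592/3)(1.918) = +3.122 V.

+3.122 V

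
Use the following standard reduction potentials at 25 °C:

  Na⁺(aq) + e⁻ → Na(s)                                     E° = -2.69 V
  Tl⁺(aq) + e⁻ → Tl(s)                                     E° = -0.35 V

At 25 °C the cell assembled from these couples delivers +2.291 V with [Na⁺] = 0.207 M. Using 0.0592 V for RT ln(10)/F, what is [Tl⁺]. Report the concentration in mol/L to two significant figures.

0.031 M

Tl⁺/Tl is the cathode, Na⁺/Na the anode: E°cell = +2.34 V, n = 1.
Overall reaction: Tl⁺(aq) + Na(s) → Tl(s) + Na⁺(aq); Q = [Na⁺]^1/[Tl⁺]^1.
From E = E° − (0.0592/n) log Q: log Q = (E° − E)·n/0.0592 = (+2.34 − (+2.291))·1/0.0592 = 0.8277.
So 1·log[Tl⁺] = 1·log(0.207) − log Q = -0.6840 − (0.8277) = -1.5117; [Tl⁺] = 10^(-1.5117) ≈ 0.031 M.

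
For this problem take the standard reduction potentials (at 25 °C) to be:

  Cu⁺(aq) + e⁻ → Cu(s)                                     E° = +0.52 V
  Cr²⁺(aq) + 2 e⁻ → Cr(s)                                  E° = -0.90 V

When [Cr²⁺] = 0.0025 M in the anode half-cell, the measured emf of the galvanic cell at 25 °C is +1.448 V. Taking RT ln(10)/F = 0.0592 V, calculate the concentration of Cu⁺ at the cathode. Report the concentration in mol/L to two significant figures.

Cu⁺/Cu is the cathode, Cr²⁺/Cr the anode: E°cell = +1.42 V, n = 2.
Overall reaction: 2 Cu⁺(aq) + Cr(s) → 2 Cu(s) + Cr²⁺(aq); Q = [Cr²⁺]^1/[Cu⁺]^2.
From E = E° − (0.0592/n) log Q: log Q = (E° − E)·n/0.0592 = (+1.42 − (+1.448))·2/0.0592 = -0.9459.
So 2·log[Cu⁺] = 1·log(0.0025) − log Q = -2.6021 − (-0.9459) = -1.6562; log[Cu⁺] = -1.6562 / 2 = -0.8281; [Cu⁺] = 10^(-0.8281) ≈ 0.15 M.

0.15 M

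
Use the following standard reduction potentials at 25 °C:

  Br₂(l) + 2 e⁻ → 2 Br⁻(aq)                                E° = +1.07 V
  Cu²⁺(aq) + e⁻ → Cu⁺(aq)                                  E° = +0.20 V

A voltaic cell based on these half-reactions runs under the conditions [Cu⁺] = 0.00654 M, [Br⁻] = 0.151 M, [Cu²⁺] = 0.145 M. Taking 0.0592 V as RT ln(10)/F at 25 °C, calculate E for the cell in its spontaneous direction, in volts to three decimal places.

Br₂/Br⁻ is the cathode (higher E°), Cu²⁺/Cu⁺ the anode: E°cell = +1.07 − (+0.20) = +0.87 V, n = 2.
Overall: Br₂(l) + 2 Cu⁺(aq) → 2 Br⁻(aq) + 2 Cu²⁺(aq)
Q = [Br⁻]^2·[Cu²⁺]^2 / ([Cu⁺]^2); log Q = 1.050.
E = E° − (0.0592/n) log Q = +0.87 − (0.0592/2)(1.050) = +0.839 V.

+0.839 V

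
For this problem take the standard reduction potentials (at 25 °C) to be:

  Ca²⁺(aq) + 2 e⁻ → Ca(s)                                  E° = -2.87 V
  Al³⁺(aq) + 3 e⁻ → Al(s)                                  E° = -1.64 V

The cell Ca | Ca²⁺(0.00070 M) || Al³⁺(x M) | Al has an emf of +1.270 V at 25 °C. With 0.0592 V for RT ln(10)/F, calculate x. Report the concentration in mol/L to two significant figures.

Al³⁺/Al is the cathode, Ca²⁺/Ca the anode: E°cell = +1.23 V, n = 6.
Overall reaction: 2 Al³⁺(aq) + 3 Ca(s) → 2 Al(s) + 3 Ca²⁺(aq); Q = [Ca²⁺]^3/[Al³⁺]^2.
From E = E° − (0.0592/n) log Q: log Q = (E° − E)·n/0.0592 = (+1.23 − (+1.270))·6/0.0592 = -4.0541.
So 2·log[Al³⁺] = 3·log(0.0007) − log Q = -9.4647 − (-4.0541) = -5.4106; log[Al³⁺] = -5.4106 / 2 = -2.7053; [Al³⁺] = 10^(-2.7053) ≈ 0.0020 M.

0.0020 M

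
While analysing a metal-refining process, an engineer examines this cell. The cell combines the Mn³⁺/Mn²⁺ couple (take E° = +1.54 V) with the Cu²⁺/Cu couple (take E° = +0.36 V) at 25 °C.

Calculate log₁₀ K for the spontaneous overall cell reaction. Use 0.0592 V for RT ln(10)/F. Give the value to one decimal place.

Cathode: Mn³⁺/Mn²⁺; anode: Cu²⁺/Cu. E°cell = +1.18 V, n = 2.
log K = nE°cell / 0.0592 = (2)(+1.18) / 0.0592 = 39.9.

39.9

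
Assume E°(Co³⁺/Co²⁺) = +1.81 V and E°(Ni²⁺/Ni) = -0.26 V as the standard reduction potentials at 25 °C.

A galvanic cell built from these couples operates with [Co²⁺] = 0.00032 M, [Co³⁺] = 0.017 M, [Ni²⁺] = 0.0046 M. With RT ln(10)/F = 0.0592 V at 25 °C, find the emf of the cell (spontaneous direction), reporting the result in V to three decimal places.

+2.241 V

Co³⁺/Co²⁺ is the cathode (higher E°), Ni²⁺/Ni the anode: E°cell = +1.81 − (-0.26) = +2.07 V, n = 2.
Overall: 2 Co³⁺(aq) + Ni(s) → 2 Co²⁺(aq) + Ni²⁺(aq)
Q = [Co²⁺]^2·[Ni²⁺] / ([Co³⁺]^2); log Q = -5.788.
E = E° − (0.0592/n) log Q = +2.07 − (0.0592/2)(-5.788) = +2.241 V.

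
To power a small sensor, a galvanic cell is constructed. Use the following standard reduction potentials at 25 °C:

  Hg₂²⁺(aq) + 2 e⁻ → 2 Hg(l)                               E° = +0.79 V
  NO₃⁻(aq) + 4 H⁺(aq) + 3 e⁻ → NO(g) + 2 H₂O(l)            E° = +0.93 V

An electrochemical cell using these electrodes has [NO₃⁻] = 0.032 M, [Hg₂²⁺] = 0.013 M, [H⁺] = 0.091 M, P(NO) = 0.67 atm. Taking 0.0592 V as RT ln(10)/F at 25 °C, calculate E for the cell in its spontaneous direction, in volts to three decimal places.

+0.088 V

NO₃⁻/NO is the cathode (higher E°), Hg₂²⁺/Hg the anode: E°cell = +0.93 − (+0.79) = +0.14 V, n = 6.
Overall: 2 NO₃⁻(aq) + 8 H⁺(aq) + 6 Hg(l) → 2 NO(g) + 4 H₂O(l) + 3 Hg₂²⁺(aq)
Q = P(NO)^2·[Hg₂²⁺]^3 / ([NO₃⁻]^2·[H⁺]^8); log Q = 5.311.
E = E° − (0.0592/n) log Q = +0.14 − (0.0592/6)(5.311) = +0.088 V.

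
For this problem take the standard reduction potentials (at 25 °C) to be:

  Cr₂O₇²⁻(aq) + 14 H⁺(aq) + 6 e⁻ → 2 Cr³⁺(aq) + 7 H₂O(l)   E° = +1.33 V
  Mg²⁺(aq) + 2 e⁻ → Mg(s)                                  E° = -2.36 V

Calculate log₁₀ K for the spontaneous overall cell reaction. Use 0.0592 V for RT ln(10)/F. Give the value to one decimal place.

Cathode: Cr₂O₇²⁻/Cr³⁺; anode: Mg²⁺/Mg. E°cell = +3.69 V, n = 6.
log K = nE°cell / 0.0592 = (6)(+3.69) / 0.0592 = 374.0.

374.0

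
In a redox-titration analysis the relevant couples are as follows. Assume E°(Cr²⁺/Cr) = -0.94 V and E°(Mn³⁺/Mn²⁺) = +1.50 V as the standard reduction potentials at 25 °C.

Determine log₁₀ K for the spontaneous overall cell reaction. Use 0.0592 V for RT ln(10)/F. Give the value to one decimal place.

82.4

Cathode: Mn³⁺/Mn²⁺; anode: Cr²⁺/Cr. E°cell = +2.44 V, n = 2.
log K = nE°cell / 0.0592 = (2)(+2.44) / 0.0592 = 82.4.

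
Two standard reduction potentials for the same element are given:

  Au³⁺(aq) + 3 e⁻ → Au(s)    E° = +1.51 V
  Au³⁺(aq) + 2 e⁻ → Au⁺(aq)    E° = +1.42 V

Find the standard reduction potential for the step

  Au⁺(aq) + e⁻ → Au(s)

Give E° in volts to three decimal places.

+1.690 V

Sequential free energies add, so n₃E°₃ = n₁E°₁ + n₂E°₂.
With n₃ = 3, and the known step contributing 2×(+1.42) V, the unknown satisfies 1·E° = 3×(+1.51) − 2×(+1.42) = +1.690.
E° = +1.690 / 1 = +1.690 V.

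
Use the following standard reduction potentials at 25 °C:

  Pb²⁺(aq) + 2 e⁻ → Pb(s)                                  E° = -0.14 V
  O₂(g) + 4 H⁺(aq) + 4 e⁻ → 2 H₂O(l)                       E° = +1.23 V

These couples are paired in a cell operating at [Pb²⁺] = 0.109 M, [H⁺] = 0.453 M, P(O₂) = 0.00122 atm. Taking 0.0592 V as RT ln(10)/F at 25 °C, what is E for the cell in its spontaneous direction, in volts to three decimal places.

+1.335 V

O₂/H₂O is the cathode (higher E°), Pb²⁺/Pb the anode: E°cell = +1.23 − (-0.14) = +1.37 V, n = 4.
Overall: O₂(g) + 4 H⁺(aq) + 2 Pb(s) → 2 H₂O(l) + 2 Pb²⁺(aq)
Q = [Pb²⁺]^2 / (P(O₂)·[H⁺]^4); log Q = 2.364.
E = E° − (0.0592/n) log Q = +1.37 − (0.0592/4)(2.364) = +1.335 V.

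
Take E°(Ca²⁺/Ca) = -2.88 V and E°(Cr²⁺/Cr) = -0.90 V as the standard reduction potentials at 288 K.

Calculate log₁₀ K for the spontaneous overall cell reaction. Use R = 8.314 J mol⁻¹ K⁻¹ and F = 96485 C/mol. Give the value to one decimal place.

69.3

Cathode: Cr²⁺/Cr; anode: Ca²⁺/Ca. E°cell = (-0.90) − (-2.88) = +1.98 V, with n = 2.
ΔG° = −nFE° = −RT ln K, so ln K = nFE°/(RT) = (2)(96485)(+1.98) / ((8.314)(288)) = 159.570.
log₁₀ K = 159.570 / ln 10 = 69.3.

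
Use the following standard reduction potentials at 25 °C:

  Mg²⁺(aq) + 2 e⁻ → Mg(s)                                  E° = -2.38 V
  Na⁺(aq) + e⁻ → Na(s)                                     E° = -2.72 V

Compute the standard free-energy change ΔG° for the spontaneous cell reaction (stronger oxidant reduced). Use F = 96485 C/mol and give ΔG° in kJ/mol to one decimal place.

-65.6 kJ/mol

Mg²⁺/Mg (E° = -2.38 V) is the cathode; Na⁺/Na (E° = -2.72 V) is the anode, so E°cell = +0.34 V.
Balancing electrons gives n = 2 (lcm of 2 and 1).
ΔG° = −nFE° = −(2)(96485)(+0.34) = -65,610 J = -65.6 kJ/mol.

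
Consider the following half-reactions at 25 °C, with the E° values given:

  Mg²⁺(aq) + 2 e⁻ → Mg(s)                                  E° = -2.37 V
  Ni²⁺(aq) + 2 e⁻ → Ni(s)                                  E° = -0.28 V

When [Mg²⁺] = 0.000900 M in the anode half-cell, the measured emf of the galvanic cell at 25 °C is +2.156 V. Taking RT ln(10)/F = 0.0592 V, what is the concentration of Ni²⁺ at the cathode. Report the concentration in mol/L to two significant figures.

Ni²⁺/Ni is the cathode, Mg²⁺/Mg the anode: E°cell = +2.09 V, n = 2.
Overall reaction: Ni²⁺(aq) + Mg(s) → Ni(s) + Mg²⁺(aq); Q = [Mg²⁺]^1/[Ni²⁺]^1.
From E = E° − (0.0592/n) log Q: log Q = (E° − E)·n/0.0592 = (+2.09 − (+2.156))·2/0.0592 = -2.2297.
So 1·log[Ni²⁺] = 1·log(0.0009) − log Q = -3.0458 − (-2.2297) = -0.8161; [Ni²⁺] = 10^(-0.8161) ≈ 0.15 M.

0.15 M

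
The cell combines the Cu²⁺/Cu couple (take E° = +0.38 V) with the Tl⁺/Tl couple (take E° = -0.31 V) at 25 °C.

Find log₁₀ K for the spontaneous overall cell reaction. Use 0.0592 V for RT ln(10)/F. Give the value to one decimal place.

23.3

Cathode: Cu²⁺/Cu; anode: Tl⁺/Tl. E°cell = +0.69 V, n = 2.
log K = nE°cell / 0.0592 = (2)(+0.69) / 0.0592 = 23.3.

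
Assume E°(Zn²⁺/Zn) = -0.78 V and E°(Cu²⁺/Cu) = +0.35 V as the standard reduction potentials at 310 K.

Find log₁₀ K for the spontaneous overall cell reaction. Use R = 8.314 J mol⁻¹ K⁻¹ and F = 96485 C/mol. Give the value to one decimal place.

36.7

Cathode: Cu²⁺/Cu; anode: Zn²⁺/Zn. E°cell = (+0.35) − (-0.78) = +1.13 V, with n = 2.
ΔG° = −nFE° = −RT ln K, so ln K = nFE°/(RT) = (2)(96485)(+1.13) / ((8.314)(310)) = 84.605.
log₁₀ K = 84.605 / ln 10 = 36.7.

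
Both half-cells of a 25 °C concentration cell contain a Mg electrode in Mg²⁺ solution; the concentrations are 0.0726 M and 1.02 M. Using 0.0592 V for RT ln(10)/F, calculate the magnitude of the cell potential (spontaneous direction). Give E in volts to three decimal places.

For a concentration cell E°cell = 0. The 1.02 M side is the cathode (reduction is favoured where [Mg²⁺] is higher).
With n = 2, E = −(0.0592/2) log([Mg²⁺]ₐₙ/[Mg²⁺]꜀ₐₜ) = −(0.0592/2) log(0.0726/1.02) = −(0.0592/2)(-1.148) = +0.034 V.

+0.034 V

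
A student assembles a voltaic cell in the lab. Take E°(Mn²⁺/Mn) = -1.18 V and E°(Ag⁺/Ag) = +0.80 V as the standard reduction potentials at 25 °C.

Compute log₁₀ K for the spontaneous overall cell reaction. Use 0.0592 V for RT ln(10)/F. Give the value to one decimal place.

Cathode: Ag⁺/Ag; anode: Mn²⁺/Mn. E°cell = +1.98 V, n = 2.
log K = nE°cell / 0.0592 = (2)(+1.98) / 0.0592 = 66.9.

66.9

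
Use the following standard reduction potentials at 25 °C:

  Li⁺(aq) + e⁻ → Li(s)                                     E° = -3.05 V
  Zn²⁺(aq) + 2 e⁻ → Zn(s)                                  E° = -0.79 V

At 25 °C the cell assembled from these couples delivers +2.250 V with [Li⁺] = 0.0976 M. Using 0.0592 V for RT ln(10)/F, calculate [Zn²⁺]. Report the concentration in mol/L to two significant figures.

Zn²⁺/Zn is the cathode, Li⁺/Li the anode: E°cell = +2.26 V, n = 2.
Overall reaction: Zn²⁺(aq) + 2 Li(s) → Zn(s) + 2 Li⁺(aq); Q = [Li⁺]^2/[Zn²⁺]^1.
From E = E° − (0.0592/n) log Q: log Q = (E° − E)·n/0.0592 = (+2.26 − (+2.250))·2/0.0592 = 0.3378.
So 1·log[Zn²⁺] = 2·log(0.0976) − log Q = -2.0211 − (0.3378) = -2.3589; [Zn²⁺] = 10^(-2.3589) ≈ 0.0044 M.

0.0044 M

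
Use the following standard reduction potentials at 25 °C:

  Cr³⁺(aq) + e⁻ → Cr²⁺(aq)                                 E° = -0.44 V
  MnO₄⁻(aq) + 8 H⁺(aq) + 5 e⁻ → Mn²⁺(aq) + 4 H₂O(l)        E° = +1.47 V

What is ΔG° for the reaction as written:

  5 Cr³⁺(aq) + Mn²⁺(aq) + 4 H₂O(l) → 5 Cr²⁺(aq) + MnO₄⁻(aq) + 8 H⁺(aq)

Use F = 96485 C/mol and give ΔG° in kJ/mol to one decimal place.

As written, Cr³⁺/Cr²⁺ is reduced (cathode) and MnO₄⁻/Mn²⁺ is oxidised (anode), so E°cell = (-0.44) − (+1.47) = -1.91 V.
Balancing electrons gives n = 5.
ΔG° = −nFE° = −(5)(96485)(-1.91) = 921,432 J = +921.4 kJ/mol.

+921.4 kJ/mol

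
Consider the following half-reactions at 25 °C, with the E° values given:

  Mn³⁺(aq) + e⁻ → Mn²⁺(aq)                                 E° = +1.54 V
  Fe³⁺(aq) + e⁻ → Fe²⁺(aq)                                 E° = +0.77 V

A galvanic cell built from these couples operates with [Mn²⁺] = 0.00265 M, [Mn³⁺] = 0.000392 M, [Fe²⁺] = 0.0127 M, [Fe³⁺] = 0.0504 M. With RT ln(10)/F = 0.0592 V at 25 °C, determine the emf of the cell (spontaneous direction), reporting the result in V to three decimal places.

+0.685 V

Mn³⁺/Mn²⁺ is the cathode (higher E°), Fe³⁺/Fe²⁺ the anode: E°cell = +1.54 − (+0.77) = +0.77 V, n = 1.
Overall: Mn³⁺(aq) + Fe²⁺(aq) → Mn²⁺(aq) + Fe³⁺(aq)
Q = [Mn²⁺]·[Fe³⁺] / ([Mn³⁺]·[Fe²⁺]); log Q = 1.429.
E = E° − (0.0592/n) log Q = +0.77 − (0.0592/1)(1.429) = +0.685 V.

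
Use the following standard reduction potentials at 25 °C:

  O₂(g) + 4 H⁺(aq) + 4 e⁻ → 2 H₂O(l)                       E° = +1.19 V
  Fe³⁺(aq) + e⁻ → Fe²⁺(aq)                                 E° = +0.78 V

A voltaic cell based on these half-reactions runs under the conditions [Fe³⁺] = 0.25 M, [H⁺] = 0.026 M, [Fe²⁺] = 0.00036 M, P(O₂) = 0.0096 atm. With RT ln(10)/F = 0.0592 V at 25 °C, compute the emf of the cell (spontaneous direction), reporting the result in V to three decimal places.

+0.118 V

O₂/H₂O is the cathode (higher E°), Fe³⁺/Fe²⁺ the anode: E°cell = +1.19 − (+0.78) = +0.41 V, n = 4.
Overall: O₂(g) + 4 H⁺(aq) + 4 Fe²⁺(aq) → 2 H₂O(l) + 4 Fe³⁺(aq)
Q = [Fe³⁺]^4 / (P(O₂)·[H⁺]^4·[Fe²⁺]^4); log Q = 19.724.
E = E° − (0.0592/n) log Q = +0.41 − (0.0592/4)(19.724) = +0.118 V.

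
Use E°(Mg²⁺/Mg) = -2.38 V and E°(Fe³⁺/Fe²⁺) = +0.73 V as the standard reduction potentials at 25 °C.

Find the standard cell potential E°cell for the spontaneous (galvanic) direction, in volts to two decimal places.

The Fe³⁺/Fe²⁺ couple has the higher reduction potential, so it is the cathode; Mg²⁺/Mg is oxidised at the anode.
E°cell = E°(cathode) − E°(anode) = (+0.73) − (-2.38) = +3.11 V.

+3.11 V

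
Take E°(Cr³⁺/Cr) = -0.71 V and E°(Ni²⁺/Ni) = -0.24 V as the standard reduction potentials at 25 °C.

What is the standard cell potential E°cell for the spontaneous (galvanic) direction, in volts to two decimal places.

+0.47 V

The Ni²⁺/Ni couple has the higher reduction potential, so it is the cathode; Cr³⁺/Cr is oxidised at the anode.
E°cell = E°(cathode) − E°(anode) = (-0.24) − (-0.71) = +0.47 V.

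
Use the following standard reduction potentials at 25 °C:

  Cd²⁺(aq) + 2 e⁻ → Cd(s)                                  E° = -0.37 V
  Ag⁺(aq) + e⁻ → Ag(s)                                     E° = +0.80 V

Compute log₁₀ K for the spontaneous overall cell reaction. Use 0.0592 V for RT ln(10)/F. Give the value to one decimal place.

39.5

Cathode: Ag⁺/Ag; anode: Cd²⁺/Cd. E°cell = +1.17 V, n = 2.
log K = nE°cell / 0.0592 = (2)(+1.17) / 0.0592 = 39.5.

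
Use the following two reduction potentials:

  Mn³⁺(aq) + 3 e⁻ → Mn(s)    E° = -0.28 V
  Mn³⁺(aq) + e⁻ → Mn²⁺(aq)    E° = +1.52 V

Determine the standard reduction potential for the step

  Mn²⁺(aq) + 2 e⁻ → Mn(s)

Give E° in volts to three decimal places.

Sequential free energies add, so n₃E°₃ = n₁E°₁ + n₂E°₂.
With n₃ = 3, and the known step contributing 1×(+1.52) V, the unknown satisfies 2·E° = 3×(-0.28) − 1×(+1.52) = -2.360.
E° = -2.360 / 2 = -1.180 V.

-1.180 V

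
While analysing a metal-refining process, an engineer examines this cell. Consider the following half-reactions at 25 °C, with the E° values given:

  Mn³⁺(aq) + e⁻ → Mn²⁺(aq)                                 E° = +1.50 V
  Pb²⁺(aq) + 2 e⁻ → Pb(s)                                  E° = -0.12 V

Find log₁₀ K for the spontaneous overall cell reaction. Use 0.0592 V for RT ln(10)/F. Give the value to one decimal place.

Cathode: Mn³⁺/Mn²⁺; anode: Pb²⁺/Pb. E°cell = +1.62 V, n = 2.
log K = nE°cell / 0.0592 = (2)(+1.62) / 0.0592 = 54.7.

54.7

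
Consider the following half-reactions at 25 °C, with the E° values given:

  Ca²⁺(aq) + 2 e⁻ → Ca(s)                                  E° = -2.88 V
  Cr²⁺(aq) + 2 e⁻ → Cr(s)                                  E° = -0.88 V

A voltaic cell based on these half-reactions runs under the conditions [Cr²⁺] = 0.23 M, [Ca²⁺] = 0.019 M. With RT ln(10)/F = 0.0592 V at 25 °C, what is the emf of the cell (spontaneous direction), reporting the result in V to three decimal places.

+2.032 V

Cr²⁺/Cr is the cathode (higher E°), Ca²⁺/Ca the anode: E°cell = -0.88 − (-2.88) = +2.00 V, n = 2.
Overall: Cr²⁺(aq) + Ca(s) → Cr(s) + Ca²⁺(aq)
Q = [Ca²⁺] / ([Cr²⁺]); log Q = -1.083.
E = E° − (0.0592/n) log Q = +2.00 − (0.0592/2)(-1.083) = +2.032 V.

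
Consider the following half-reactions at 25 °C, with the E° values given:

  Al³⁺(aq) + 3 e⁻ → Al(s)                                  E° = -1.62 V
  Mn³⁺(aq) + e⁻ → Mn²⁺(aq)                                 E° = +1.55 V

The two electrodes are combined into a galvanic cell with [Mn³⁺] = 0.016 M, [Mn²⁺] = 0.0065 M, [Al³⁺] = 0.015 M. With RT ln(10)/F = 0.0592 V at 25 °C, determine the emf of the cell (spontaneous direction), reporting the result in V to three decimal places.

+3.229 V

Mn³⁺/Mn²⁺ is the cathode (higher E°), Al³⁺/Al the anode: E°cell = +1.55 − (-1.62) = +3.17 V, n = 3.
Overall: 3 Mn³⁺(aq) + Al(s) → 3 Mn²⁺(aq) + Al³⁺(aq)
Q = [Mn²⁺]^3·[Al³⁺] / ([Mn³⁺]^3); log Q = -2.998.
E = E° − (0.0592/n) log Q = +3.17 − (0.0592/3)(-2.998) = +3.229 V.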